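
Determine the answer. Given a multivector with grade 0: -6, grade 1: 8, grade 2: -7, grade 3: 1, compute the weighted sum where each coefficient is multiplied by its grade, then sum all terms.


Grade-weighted sum = sum of grade_k * coefficient_k
0*(-6) = 0
1*8 = 8
2*(-7) = -14
3*1 = 3
Total = 0 + 8 + (-14) + 3 = -3


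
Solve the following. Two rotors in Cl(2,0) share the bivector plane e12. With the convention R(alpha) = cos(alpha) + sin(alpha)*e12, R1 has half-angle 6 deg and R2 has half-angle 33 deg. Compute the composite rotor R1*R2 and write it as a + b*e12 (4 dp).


Same-plane rotors commute and their half-angles add:
R1*R2 = cos(a1 + a2) + sin(a1 + a2)*e12.
a1 + a2 = 6 + 33 = 39 deg
cos(39 deg) = 0.7771
sin(39 deg) = 0.6293
R1*R2 = 0.7771 + 0.6293*e12


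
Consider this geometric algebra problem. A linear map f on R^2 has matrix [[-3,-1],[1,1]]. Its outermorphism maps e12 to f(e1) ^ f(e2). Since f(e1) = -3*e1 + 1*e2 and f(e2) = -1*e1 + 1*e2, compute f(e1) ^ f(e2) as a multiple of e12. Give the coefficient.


The outermorphism of a linear map f sends e1^e2 to f(e1)^f(e2).
f(e1) = -3*e1 + 1*e2
f(e2) = -1*e1 + 1*e2
f(e1) ^ f(e2) = (-3*e1 + 1*e2) ^ (-1*e1 + 1*e2)
= (-3)*1*e12 + 1*(-1)*e21
= (-3 - (-1))*e12
= -2*e12
Coefficient = -2


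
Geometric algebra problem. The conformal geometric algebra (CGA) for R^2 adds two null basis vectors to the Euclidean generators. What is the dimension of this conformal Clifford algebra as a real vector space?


The conformal model of R^2 uses Cl(3,1): the 2 Euclidean generators plus two extra orthogonal generators e+ (e+^2 = +1) and e- (e-^2 = -1), from which the null vectors e0, einf are built.
Number of generators m = 2 + 2 = 4.
dim Cl(p,q) = 2^m = 2^4 = 16


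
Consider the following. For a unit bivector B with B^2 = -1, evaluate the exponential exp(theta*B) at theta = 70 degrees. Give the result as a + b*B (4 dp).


For a unit bivector B with B^2 = -1, the exponential series gives
e^(theta*B) = cos(theta) + sin(theta)*B (the GA analogue of Euler's formula).
theta = 70 degrees = 1.22173 rad
cos(70 deg) = 0.3420
sin(70 deg) = 0.9397
exp(theta*B) = 0.3420 + 0.9397*B


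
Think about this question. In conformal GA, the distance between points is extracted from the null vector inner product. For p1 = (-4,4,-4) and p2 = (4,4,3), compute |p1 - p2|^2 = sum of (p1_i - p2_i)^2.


p1 - p2 = (-8, 0, -7)
|p1 - p2|^2 = (-8)^2 + 0^2 + (-7)^2
= 64 + 0 + 49
= 113


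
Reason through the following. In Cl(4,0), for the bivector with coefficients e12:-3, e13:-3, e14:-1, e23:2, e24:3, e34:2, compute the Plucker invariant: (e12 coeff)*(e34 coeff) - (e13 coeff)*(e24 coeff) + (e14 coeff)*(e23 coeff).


Plucker relation: af - be + cd
a*f = (-3)*2 = -6
b*e = (-3)*3 = -9
c*d = (-1)*2 = -2
af - be + cd = -6 - (-9) + (-2)
= 1


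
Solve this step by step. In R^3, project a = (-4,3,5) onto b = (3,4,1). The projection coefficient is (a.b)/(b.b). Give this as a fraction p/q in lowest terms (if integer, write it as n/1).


Projection coefficient = (a . b) / (b . b)
a . b = (-4)*3 + 3*4 + 5*1
= -12 + 12 + 5 = 5
b . b = 3^2 + 4^2 + 1^2
= 9 + 16 + 1 = 26
Coefficient = 5/26
In lowest terms: 5/26


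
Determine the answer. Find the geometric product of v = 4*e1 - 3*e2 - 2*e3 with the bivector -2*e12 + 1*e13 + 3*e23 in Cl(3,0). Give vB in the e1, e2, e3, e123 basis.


vB has grade-1 (vector) and grade-3 (trivector) parts: vB = (v _| B) + (v ^ B).
Vector part <vB>_1:
  e1: -v2*b12 - v3*b13 = -(-3)*(-2) - (-2)*(1) = -4
  e2: v1*b12 - v3*b23 = (4)*(-2) - (-2)*(3) = -2
  e3: v1*b13 + v2*b23 = (4)*(1) + (-3)*(3) = -5
Trivector part <vB>_3:
  e123: v1*b23 - v2*b13 + v3*b12 = (4)*(3) - (-3)*(1) + (-2)*(-2) = 19
vB = -4*e1 - 2*e2 - 5*e3 + 19*e123


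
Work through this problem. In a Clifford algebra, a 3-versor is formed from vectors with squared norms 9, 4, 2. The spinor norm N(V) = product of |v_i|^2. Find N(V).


Spinor norm N(V) = |v1|^2 * |v2|^2 * ... * |v3|^2
= 9 * 4 * 2
Running product: 9, 36, 72
N(V) = 72


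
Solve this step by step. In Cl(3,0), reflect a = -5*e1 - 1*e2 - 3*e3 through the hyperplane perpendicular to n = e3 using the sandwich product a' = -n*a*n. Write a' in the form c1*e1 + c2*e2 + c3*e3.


Reflection formula: a' = -n*a*n, with n = e3 (unit vector, n^2 = 1).
For reflection through hyperplane perp to e3:
The component along e3 flips sign, others stay.
a = (-5, -1, -3)
a' = (-5, -1, 3)
a' = -5*e1 - 1*e2 + 3*e3


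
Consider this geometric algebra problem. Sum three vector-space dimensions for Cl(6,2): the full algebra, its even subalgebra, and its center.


n = 6 + 2 = 8
Total dim = 2^8 = 256
Even subalgebra dim = 2^7 = 128
n is even, so center dim = 1
Sum = 256 + 128 + 1 = 385


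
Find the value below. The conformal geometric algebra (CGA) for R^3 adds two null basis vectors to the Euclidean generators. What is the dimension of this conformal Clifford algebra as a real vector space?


The conformal model of R^3 uses Cl(4,1): the 3 Euclidean generators plus two extra orthogonal generators e+ (e+^2 = +1) and e- (e-^2 = -1), from which the null vectors e0, einf are built.
Number of generators m = 3 + 2 = 5.
dim Cl(p,q) = 2^m = 2^5 = 32


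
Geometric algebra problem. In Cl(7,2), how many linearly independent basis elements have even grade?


Even subalgebra dimension = 2^(n-1)
n = 7 + 2 = 9
2^(9 - 1) = 2^8 = 256
Verification: sum of C(9,k) for even k = 1 + 36 + 126 + 84 + 9 = 256
Result = 256


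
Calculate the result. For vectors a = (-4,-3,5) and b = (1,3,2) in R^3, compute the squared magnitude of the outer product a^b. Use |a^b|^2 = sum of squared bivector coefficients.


a wedge b = (a1*b2 - a2*b1)*e12 + (a1*b3 - a3*b1)*e13 + (a2*b3 - a3*b2)*e23
e12 coeff: (-4)*3 - (-3)*1 = -12 - (-3) = -9
e13 coeff: (-4)*2 - 5*1 = -8 - 5 = -13
e23 coeff: (-3)*2 - 5*3 = -6 - 15 = -21
|a wedge b|^2 = (-9)^2 + (-13)^2 + (-21)^2
= 81 + 169 + 441
= 691


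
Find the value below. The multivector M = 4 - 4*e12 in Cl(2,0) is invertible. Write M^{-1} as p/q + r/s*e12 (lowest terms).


M = 4 - 4*e12, where e12^2 = -1.
Since M commutes with its reverse ~M = a - b*e12, M * ~M = a^2 - b^2*e12^2 = a^2 + b^2.
So M^{-1} = ~M / (a^2 + b^2) = (a - b*e12)/(a^2 + b^2).
a^2 + b^2 = 16 + 16 = 32
Scalar part = 4/32 = 1/8
Bivector coeff = 4/32 = 1/8
M^{-1} = 1/8 + 1/8*e12


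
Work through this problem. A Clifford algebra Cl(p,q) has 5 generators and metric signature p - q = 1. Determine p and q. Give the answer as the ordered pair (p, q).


We need p + q = 5 and p - q = 1.
Adding: 2p = 5 + 1 = 6, so p = 3.
Then q = 5 - 3 = 2.
(p, q) = (3, 2)


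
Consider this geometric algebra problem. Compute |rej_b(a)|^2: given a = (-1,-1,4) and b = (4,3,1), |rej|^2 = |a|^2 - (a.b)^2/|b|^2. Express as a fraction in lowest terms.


|a|^2 = (-1)^2 + (-1)^2 + 4^2 = 18
|b|^2 = 4^2 + 3^2 + 1^2 = 26
a . b = (-1)*4 + (-1)*3 + 4*1 = -3
(a.b)^2 = (-3)^2 = 9
|rej|^2 = 18 - 9/26
= (468 - 9)/26
= 459/26
In lowest terms: 459/26


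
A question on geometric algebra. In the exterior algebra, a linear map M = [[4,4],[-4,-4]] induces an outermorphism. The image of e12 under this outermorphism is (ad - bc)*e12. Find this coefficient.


The outermorphism of a linear map f sends e1^e2 to f(e1)^f(e2).
f(e1) = 4*e1 - 4*e2
f(e2) = 4*e1 - 4*e2
f(e1) ^ f(e2) = (4*e1 - 4*e2) ^ (4*e1 - 4*e2)
= 4*(-4)*e12 + (-4)*4*e21
= (-16 - (-16))*e12
= 0*e12
Coefficient = 0


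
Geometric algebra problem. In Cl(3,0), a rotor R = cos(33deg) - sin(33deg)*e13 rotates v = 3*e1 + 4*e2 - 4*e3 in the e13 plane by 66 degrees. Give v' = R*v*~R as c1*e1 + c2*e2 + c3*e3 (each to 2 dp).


Rotor R = cos(33deg) - sin(33deg)*e13
Rotation angle theta = 2 * 33 = 66 degrees in the e13 plane (e1 -> e3).
The component perpendicular to the plane (e2) is invariant: v'_2 = v2 = 4.00
cos(66deg) = 0.4067, sin(66deg) = 0.9135
v'_1 = v1*cos(theta) - v3*sin(theta) = 3*0.4067 - (-4)*0.9135 = 4.87
v'_3 = v1*sin(theta) + v3*cos(theta) = 3*0.9135 + (-4)*0.4067 = 1.11
v' = 4.87*e1 + 4.00*e2 + 1.11*e3


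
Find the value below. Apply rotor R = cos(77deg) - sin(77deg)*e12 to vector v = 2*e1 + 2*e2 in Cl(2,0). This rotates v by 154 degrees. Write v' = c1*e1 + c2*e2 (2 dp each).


Rotor R = cos(77deg) - sin(77deg)*e12
Rotation angle theta = 2 * 77 = 154 degrees
v' = R*v*~R rotates v by theta.
cos(154deg) = -0.8988, sin(154deg) = 0.4384
v'_1 = 2*cos(154deg) - 2*sin(154deg)
= 2*(-0.8988) - 2*0.4384
= -2.67
v'_2 = 2*sin(154deg) + 2*cos(154deg)
= 2*0.4384 + 2*(-0.8988)
= -0.92
v' = -2.67*e1 - 0.92*e2


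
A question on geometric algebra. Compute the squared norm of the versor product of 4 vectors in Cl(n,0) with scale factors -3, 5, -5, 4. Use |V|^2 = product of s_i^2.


Each vector v_i has |v_i|^2 = s_i^2
Squared scales: (-3)^2 = 9, 5^2 = 25, (-5)^2 = 25, 4^2 = 16
|V|^2 = 9 * 25 * 25 * 16
= 90000


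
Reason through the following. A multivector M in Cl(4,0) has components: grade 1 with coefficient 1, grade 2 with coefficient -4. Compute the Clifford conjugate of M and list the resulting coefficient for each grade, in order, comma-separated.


Clifford conjugate sign for grade k: (-1)^(k(k+1)/2)
Grade 1: (-1)^(1*2/2) = (-1)^1 = -1, coeff 1 -> -1
Grade 2: (-1)^(2*3/2) = (-1)^3 = -1, coeff -4 -> 4
Conjugated coefficients: -1, 4


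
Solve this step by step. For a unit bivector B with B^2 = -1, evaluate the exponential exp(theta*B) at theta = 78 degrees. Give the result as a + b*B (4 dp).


For a unit bivector B with B^2 = -1, the exponential series gives
e^(theta*B) = cos(theta) + sin(theta)*B (the GA analogue of Euler's formula).
theta = 78 degrees = 1.361357 rad
cos(78 deg) = 0.2079
sin(78 deg) = 0.9781
exp(theta*B) = 0.2079 + 0.9781*B


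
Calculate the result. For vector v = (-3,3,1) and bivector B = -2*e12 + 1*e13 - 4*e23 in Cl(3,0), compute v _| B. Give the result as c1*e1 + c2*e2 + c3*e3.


Left contraction v _| B = <vB>_1 (grade-1 part of the geometric product vB).
Using e1_|e12 = e2, e2_|e12 = -e1, e1_|e13 = e3, e3_|e13 = -e1, e2_|e23 = e3, e3_|e23 = -e2:
e1 coeff: -v2*b12 - v3*b13 = -(3)*(-2) - (1)*(1) = 5
e2 coeff: v1*b12 - v3*b23 = (-3)*(-2) - (1)*(-4) = 10
e3 coeff: v1*b13 + v2*b23 = (-3)*(1) + (3)*(-4) = -15
v _| B = 5*e1 + 10*e2 - 15*e3


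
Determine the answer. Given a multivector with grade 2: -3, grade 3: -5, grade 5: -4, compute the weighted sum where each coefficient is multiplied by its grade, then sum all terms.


Grade-weighted sum = sum of grade_k * coefficient_k
2*(-3) = -6
3*(-5) = -15
5*(-4) = -20
Total = -6 + (-15) + (-20) = -41


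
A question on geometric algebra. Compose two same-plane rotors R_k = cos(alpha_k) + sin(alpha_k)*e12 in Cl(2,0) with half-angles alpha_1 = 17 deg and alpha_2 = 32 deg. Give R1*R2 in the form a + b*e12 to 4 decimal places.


Same-plane rotors commute and their half-angles add:
R1*R2 = cos(a1 + a2) + sin(a1 + a2)*e12.
a1 + a2 = 17 + 32 = 49 deg
cos(49 deg) = 0.6561
sin(49 deg) = 0.7547
R1*R2 = 0.6561 + 0.7547*e12


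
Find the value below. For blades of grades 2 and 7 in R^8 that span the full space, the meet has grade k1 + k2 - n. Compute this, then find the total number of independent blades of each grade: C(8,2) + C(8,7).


Meet grade = grade(A) + grade(B) - n
= 2 + 7 - 8 = 1
C(8,2) = 28
C(8,7) = 8
dim_A + dim_B = 28 + 8 = 36


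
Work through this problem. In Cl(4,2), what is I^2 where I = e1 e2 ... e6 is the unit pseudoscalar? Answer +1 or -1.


The pseudoscalar I = e1...e_n (product of all n generators) of Cl(p,q) satisfies I^2 = (-1)^(q + n(n-1)/2).
p = 4, q = 2, n = p + q = 6
n(n-1)/2 = 6 * 5 / 2 = 15
Exponent = q + n(n-1)/2 = 2 + 15 = 17
I^2 = (-1)^17 = -1


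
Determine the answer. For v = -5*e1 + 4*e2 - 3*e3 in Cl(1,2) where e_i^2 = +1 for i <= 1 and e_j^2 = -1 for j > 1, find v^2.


v^2 = sum of c_i^2 * e_i^2
Positive signature terms (e_i^2 = +1): (-5)^2 = 25
Negative signature terms (e_j^2 = -1): 4^2 + (-3)^2 = 25
v^2 = 25 - 25 = 0


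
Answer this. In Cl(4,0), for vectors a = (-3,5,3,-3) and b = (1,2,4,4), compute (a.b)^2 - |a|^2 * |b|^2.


a . b = (-3)*1 + 5*2 + 3*4 + (-3)*4
= -3 + 10 + 12 + (-12) = 7
|a|^2 = (-3)^2 + 5^2 + 3^2 + (-3)^2 = 52
|b|^2 = 1^2 + 2^2 + 4^2 + 4^2 = 37
(a.b)^2 = 7^2 = 49
|a|^2 * |b|^2 = 52 * 37 = 1924
Result = 49 - 1924 = -1875


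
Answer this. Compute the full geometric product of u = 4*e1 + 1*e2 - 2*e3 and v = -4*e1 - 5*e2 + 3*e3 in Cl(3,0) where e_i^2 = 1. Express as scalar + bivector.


In Cl(3,0): e_i^2 = 1, e_ie_j = -e_je_i for i != j.
Scalar part = u . v = 4*(-4) + 1*(-5) + (-2)*3
= -16 + (-5) + (-6) = -27
e12 coeff = 4*(-5) - 1*(-4) = -20 - (-4) = -16
e13 coeff = 4*3 - (-2)*(-4) = 12 - 8 = 4
e23 coeff = 1*3 - (-2)*(-5) = 3 - 10 = -7
uv = -27 - 16*e12 + 4*e13 - 7*e23


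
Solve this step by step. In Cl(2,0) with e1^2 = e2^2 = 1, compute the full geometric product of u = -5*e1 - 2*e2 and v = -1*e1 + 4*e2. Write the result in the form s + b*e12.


Expand: (-5*e1 - 2*e2)(-1*e1 + 4*e2)
= (-5)*(-1)*e1e1 + (-5)*4*e1e2 + (-2)*(-1)*e2e1 + (-2)*4*e2e2
Using e1^2 = e2^2 = 1, e2e1 = -e1e2:
Scalar part s = (-5)*(-1) + (-2)*4 = 5 + (-8) = -3
Bivector part b = (-5)*4 - (-2)*(-1) = -20 - 2 = -22
uv = -3 - 22*e12


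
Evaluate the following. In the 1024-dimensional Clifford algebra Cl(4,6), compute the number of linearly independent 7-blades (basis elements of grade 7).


Number of grade-k basis blades in Cl(p,q) with n = p + q is C(n, k).
n = 4 + 6 = 10
C(10, 7) = 10! / (7! * 3!)
= 3628800 / (5040 * 6)
= 120


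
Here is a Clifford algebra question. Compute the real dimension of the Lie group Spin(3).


Spin(n) double-covers SO(n); both have Lie algebra so(n) of dimension n(n-1)/2.
n = 3
n(n-1) = 3 * 2 = 6
dim Spin(3) = 6/2 = 3


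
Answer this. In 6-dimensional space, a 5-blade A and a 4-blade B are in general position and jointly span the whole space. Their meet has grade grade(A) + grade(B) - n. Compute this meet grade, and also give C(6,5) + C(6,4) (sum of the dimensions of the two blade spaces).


Meet grade = grade(A) + grade(B) - n
= 5 + 4 - 6 = 3
C(6,5) = 6
C(6,4) = 15
dim_A + dim_B = 6 + 15 = 21


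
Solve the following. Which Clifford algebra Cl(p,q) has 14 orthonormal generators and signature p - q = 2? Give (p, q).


We need p + q = 14 and p - q = 2.
Adding: 2p = 14 + 2 = 16, so p = 8.
Then q = 14 - 8 = 6.
(p, q) = (8, 6)


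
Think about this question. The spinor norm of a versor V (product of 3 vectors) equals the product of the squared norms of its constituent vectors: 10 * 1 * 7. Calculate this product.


Spinor norm N(V) = |v1|^2 * |v2|^2 * ... * |v3|^2
= 10 * 1 * 7
Running product: 10, 10, 70
N(V) = 70


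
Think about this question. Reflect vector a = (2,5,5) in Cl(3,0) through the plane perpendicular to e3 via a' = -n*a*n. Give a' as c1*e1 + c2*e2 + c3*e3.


Reflection formula: a' = -n*a*n, with n = e3 (unit vector, n^2 = 1).
For reflection through hyperplane perp to e3:
The component along e3 flips sign, others stay.
a = (2, 5, 5)
a' = (2, 5, -5)
a' = 2*e1 + 5*e2 - 5*e3


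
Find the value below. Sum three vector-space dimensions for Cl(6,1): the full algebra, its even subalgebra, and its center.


n = 6 + 1 = 7
Total dim = 2^7 = 128
Even subalgebra dim = 2^6 = 64
n is odd, so center dim = 2
Sum = 128 + 64 + 2 = 194


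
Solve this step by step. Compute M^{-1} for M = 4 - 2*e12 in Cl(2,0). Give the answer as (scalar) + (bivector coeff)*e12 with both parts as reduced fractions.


M = 4 - 2*e12, where e12^2 = -1.
Since M commutes with its reverse ~M = a - b*e12, M * ~M = a^2 - b^2*e12^2 = a^2 + b^2.
So M^{-1} = ~M / (a^2 + b^2) = (a - b*e12)/(a^2 + b^2).
a^2 + b^2 = 16 + 4 = 20
Scalar part = 4/20 = 1/5
Bivector coeff = 2/20 = 1/10
M^{-1} = 1/5 + 1/10*e12


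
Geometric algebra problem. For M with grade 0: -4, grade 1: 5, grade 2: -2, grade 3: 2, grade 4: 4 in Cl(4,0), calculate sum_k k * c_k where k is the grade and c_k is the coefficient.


Grade-weighted sum = sum of grade_k * coefficient_k
0*(-4) = 0
1*5 = 5
2*(-2) = -4
3*2 = 6
4*4 = 16
Total = 0 + 5 + (-4) + 6 + 16 = 23


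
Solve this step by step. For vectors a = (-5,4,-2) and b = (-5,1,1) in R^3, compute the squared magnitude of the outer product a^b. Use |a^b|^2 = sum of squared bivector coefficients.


a wedge b = (a1*b2 - a2*b1)*e12 + (a1*b3 - a3*b1)*e13 + (a2*b3 - a3*b2)*e23
e12 coeff: (-5)*1 - 4*(-5) = -5 - (-20) = 15
e13 coeff: (-5)*1 - (-2)*(-5) = -5 - 10 = -15
e23 coeff: 4*1 - (-2)*1 = 4 - (-2) = 6
|a wedge b|^2 = 15^2 + (-15)^2 + 6^2
= 225 + 225 + 36
= 486


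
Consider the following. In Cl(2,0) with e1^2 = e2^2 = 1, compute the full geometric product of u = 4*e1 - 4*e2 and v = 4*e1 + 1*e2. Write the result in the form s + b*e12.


Expand: (4*e1 - 4*e2)(4*e1 + 1*e2)
= 4*4*e1e1 + 4*1*e1e2 + (-4)*4*e2e1 + (-4)*1*e2e2
Using e1^2 = e2^2 = 1, e2e1 = -e1e2:
Scalar part s = 4*4 + (-4)*1 = 16 + (-4) = 12
Bivector part b = 4*1 - (-4)*4 = 4 - (-16) = 20
uv = 12 + 20*e12


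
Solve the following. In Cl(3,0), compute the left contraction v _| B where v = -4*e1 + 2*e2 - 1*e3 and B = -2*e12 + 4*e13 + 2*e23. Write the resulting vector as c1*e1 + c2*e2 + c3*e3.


Left contraction v _| B = <vB>_1 (grade-1 part of the geometric product vB).
Using e1_|e12 = e2, e2_|e12 = -e1, e1_|e13 = e3, e3_|e13 = -e1, e2_|e23 = e3, e3_|e23 = -e2:
e1 coeff: -v2*b12 - v3*b13 = -(2)*(-2) - (-1)*(4) = 8
e2 coeff: v1*b12 - v3*b23 = (-4)*(-2) - (-1)*(2) = 10
e3 coeff: v1*b13 + v2*b23 = (-4)*(4) + (2)*(2) = -12
v _| B = 8*e1 + 10*e2 - 12*e3


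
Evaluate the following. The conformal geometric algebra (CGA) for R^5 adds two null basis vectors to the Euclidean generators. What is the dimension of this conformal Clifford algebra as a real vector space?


The conformal model of R^5 uses Cl(6,1): the 5 Euclidean generators plus two extra orthogonal generators e+ (e+^2 = +1) and e- (e-^2 = -1), from which the null vectors e0, einf are built.
Number of generators m = 5 + 2 = 7.
dim Cl(p,q) = 2^m = 2^7 = 128


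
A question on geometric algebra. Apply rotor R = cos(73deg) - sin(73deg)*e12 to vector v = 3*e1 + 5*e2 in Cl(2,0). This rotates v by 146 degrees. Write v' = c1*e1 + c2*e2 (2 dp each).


Rotor R = cos(73deg) - sin(73deg)*e12
Rotation angle theta = 2 * 73 = 146 degrees
v' = R*v*~R rotates v by theta.
cos(146deg) = -0.8290, sin(146deg) = 0.5592
v'_1 = 3*cos(146deg) - 5*sin(146deg)
= 3*(-0.8290) - 5*0.5592
= -5.28
v'_2 = 3*sin(146deg) + 5*cos(146deg)
= 3*0.5592 + 5*(-0.8290)
= -2.47
v' = -5.28*e1 - 2.47*e2


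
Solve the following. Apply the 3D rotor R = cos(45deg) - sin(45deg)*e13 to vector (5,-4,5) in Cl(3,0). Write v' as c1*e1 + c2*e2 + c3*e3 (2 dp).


Rotor R = cos(45deg) - sin(45deg)*e13
Rotation angle theta = 2 * 45 = 90 degrees in the e13 plane (e1 -> e3).
The component perpendicular to the plane (e2) is invariant: v'_2 = v2 = -4.00
cos(90deg) = 0.0000, sin(90deg) = 1.0000
v'_1 = v1*cos(theta) - v3*sin(theta) = 5*0.0000 - 5*1.0000 = -5.00
v'_3 = v1*sin(theta) + v3*cos(theta) = 5*1.0000 + 5*0.0000 = 5.00
v' = -5.00*e1 - 4.00*e2 + 5.00*e3


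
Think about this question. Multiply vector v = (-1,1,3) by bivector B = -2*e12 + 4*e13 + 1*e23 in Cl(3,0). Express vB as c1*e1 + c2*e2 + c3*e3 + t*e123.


vB has grade-1 (vector) and grade-3 (trivector) parts: vB = (v _| B) + (v ^ B).
Vector part <vB>_1:
  e1: -v2*b12 - v3*b13 = -(1)*(-2) - (3)*(4) = -10
  e2: v1*b12 - v3*b23 = (-1)*(-2) - (3)*(1) = -1
  e3: v1*b13 + v2*b23 = (-1)*(4) + (1)*(1) = -3
Trivector part <vB>_3:
  e123: v1*b23 - v2*b13 + v3*b12 = (-1)*(1) - (1)*(4) + (3)*(-2) = -11
vB = -10*e1 - 1*e2 - 3*e3 - 11*e123


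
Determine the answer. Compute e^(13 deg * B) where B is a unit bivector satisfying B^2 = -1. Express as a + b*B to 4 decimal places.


For a unit bivector B with B^2 = -1, the exponential series gives
e^(theta*B) = cos(theta) + sin(theta)*B (the GA analogue of Euler's formula).
theta = 13 degrees = 0.226893 rad
cos(13 deg) = 0.9744
sin(13 deg) = 0.2250
exp(theta*B) = 0.9744 + 0.2250*B


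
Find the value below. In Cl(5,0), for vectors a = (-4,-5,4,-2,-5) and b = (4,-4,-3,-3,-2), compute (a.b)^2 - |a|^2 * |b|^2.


a . b = (-4)*4 + (-5)*(-4) + 4*(-3) + (-2)*(-3) + (-5)*(-2)
= -16 + 20 + (-12) + 6 + 10 = 8
|a|^2 = (-4)^2 + (-5)^2 + 4^2 + (-2)^2 + (-5)^2 = 86
|b|^2 = 4^2 + (-4)^2 + (-3)^2 + (-3)^2 + (-2)^2 = 54
(a.b)^2 = 8^2 = 64
|a|^2 * |b|^2 = 86 * 54 = 4644
Result = 64 - 4644 = -4580


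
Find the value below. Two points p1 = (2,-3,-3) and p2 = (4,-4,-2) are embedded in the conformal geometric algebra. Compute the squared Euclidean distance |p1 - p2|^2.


p1 - p2 = (-2, 1, -1)
|p1 - p2|^2 = (-2)^2 + 1^2 + (-1)^2
= 4 + 1 + 1
= 6


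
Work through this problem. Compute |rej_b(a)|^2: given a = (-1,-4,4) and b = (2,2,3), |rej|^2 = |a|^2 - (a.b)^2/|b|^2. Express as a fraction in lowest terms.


|a|^2 = (-1)^2 + (-4)^2 + 4^2 = 33
|b|^2 = 2^2 + 2^2 + 3^2 = 17
a . b = (-1)*2 + (-4)*2 + 4*3 = 2
(a.b)^2 = 2^2 = 4
|rej|^2 = 33 - 4/17
= (561 - 4)/17
= 557/17
In lowest terms: 557/17


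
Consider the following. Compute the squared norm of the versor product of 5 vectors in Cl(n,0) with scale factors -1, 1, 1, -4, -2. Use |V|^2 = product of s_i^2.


Each vector v_i has |v_i|^2 = s_i^2
Squared scales: (-1)^2 = 1, 1^2 = 1, 1^2 = 1, (-4)^2 = 16, (-2)^2 = 4
|V|^2 = 1 * 1 * 1 * 16 * 4
= 64


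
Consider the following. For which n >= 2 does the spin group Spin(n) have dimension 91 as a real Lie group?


dim Spin(n) = dim so(n) = n(n-1)/2.
Solve n(n-1)/2 = 91, i.e. n^2 - n - 182 = 0.
Discriminant = 1 + 8*91 = 729
n = (1 + sqrt(729))/2 = (1 + 27)/2 = 14


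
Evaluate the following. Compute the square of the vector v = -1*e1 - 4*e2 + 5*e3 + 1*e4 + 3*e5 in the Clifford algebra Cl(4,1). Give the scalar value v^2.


v^2 = sum of c_i^2 * e_i^2
Positive signature terms (e_i^2 = +1): (-1)^2 + (-4)^2 + 5^2 + 1^2 = 43
Negative signature terms (e_j^2 = -1): 3^2 = 9
v^2 = 43 - 9 = 34


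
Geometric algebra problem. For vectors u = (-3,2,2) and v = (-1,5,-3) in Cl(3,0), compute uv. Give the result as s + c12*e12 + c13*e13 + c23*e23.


In Cl(3,0): e_i^2 = 1, e_ie_j = -e_je_i for i != j.
Scalar part = u . v = (-3)*(-1) + 2*5 + 2*(-3)
= 3 + 10 + (-6) = 7
e12 coeff = (-3)*5 - 2*(-1) = -15 - (-2) = -13
e13 coeff = (-3)*(-3) - 2*(-1) = 9 - (-2) = 11
e23 coeff = 2*(-3) - 2*5 = -6 - 10 = -16
uv = 7 - 13*e12 + 11*e13 - 16*e23


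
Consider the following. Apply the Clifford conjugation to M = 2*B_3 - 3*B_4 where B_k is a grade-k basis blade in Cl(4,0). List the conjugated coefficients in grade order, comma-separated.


Clifford conjugate sign for grade k: (-1)^(k(k+1)/2)
Grade 3: (-1)^(3*4/2) = (-1)^6 = 1, coeff 2 -> 2
Grade 4: (-1)^(4*5/2) = (-1)^10 = 1, coeff -3 -> -3
Conjugated coefficients: 2, -3


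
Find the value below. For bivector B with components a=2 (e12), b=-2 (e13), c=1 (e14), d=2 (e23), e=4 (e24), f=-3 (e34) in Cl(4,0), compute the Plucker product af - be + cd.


Plucker relation: af - be + cd
a*f = 2*(-3) = -6
b*e = (-2)*4 = -8
c*d = 1*2 = 2
af - be + cd = -6 - (-8) + 2
= 4


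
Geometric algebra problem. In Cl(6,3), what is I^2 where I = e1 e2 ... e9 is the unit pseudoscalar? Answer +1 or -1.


The pseudoscalar I = e1...e_n (product of all n generators) of Cl(p,q) satisfies I^2 = (-1)^(q + n(n-1)/2).
p = 6, q = 3, n = p + q = 9
n(n-1)/2 = 9 * 8 / 2 = 36
Exponent = q + n(n-1)/2 = 3 + 36 = 39
I^2 = (-1)^39 = -1


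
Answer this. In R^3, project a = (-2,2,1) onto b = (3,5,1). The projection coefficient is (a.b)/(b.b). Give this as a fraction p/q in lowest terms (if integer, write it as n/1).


Projection coefficient = (a . b) / (b . b)
a . b = (-2)*3 + 2*5 + 1*1
= -6 + 10 + 1 = 5
b . b = 3^2 + 5^2 + 1^2
= 9 + 25 + 1 = 35
Coefficient = 5/35
In lowest terms: 1/7


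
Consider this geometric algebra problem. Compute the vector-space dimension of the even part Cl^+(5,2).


Even subalgebra dimension = 2^(n-1)
n = 5 + 2 = 7
2^(7 - 1) = 2^6 = 64
Verification: sum of C(7,k) for even k = 1 + 21 + 35 + 7 = 64
Result = 64


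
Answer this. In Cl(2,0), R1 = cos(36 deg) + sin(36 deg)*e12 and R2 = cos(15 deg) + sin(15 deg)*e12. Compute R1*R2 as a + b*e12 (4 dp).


Same-plane rotors commute and their half-angles add:
R1*R2 = cos(a1 + a2) + sin(a1 + a2)*e12.
a1 + a2 = 36 + 15 = 51 deg
cos(51 deg) = 0.6293
sin(51 deg) = 0.7771
R1*R2 = 0.6293 + 0.7771*e12


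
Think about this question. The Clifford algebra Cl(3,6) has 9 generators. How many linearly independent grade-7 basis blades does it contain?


Number of grade-k basis blades in Cl(p,q) with n = p + q is C(n, k).
n = 3 + 6 = 9
C(9, 7) = 9! / (7! * 2!)
= 362880 / (5040 * 2)
= 36


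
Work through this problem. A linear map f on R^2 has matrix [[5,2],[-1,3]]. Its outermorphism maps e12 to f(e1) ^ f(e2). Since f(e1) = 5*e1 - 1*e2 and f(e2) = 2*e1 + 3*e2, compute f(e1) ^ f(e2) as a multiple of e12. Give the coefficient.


The outermorphism of a linear map f sends e1^e2 to f(e1)^f(e2).
f(e1) = 5*e1 - 1*e2
f(e2) = 2*e1 + 3*e2
f(e1) ^ f(e2) = (5*e1 - 1*e2) ^ (2*e1 + 3*e2)
= 5*3*e12 + (-1)*2*e21
= (15 - (-2))*e12
= 17*e12
Coefficient = 17


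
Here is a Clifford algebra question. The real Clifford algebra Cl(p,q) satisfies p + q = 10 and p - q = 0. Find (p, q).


We need p + q = 10 and p - q = 0.
Adding: 2p = 10 + 0 = 10, so p = 5.
Then q = 10 - 5 = 5.
(p, q) = (5, 5)


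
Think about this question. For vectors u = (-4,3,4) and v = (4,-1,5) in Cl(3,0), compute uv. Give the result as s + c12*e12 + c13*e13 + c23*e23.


In Cl(3,0): e_i^2 = 1, e_ie_j = -e_je_i for i != j.
Scalar part = u . v = (-4)*4 + 3*(-1) + 4*5
= -16 + (-3) + 20 = 1
e12 coeff = (-4)*(-1) - 3*4 = 4 - 12 = -8
e13 coeff = (-4)*5 - 4*4 = -20 - 16 = -36
e23 coeff = 3*5 - 4*(-1) = 15 - (-4) = 19
uv = 1 - 8*e12 - 36*e13 + 19*e23


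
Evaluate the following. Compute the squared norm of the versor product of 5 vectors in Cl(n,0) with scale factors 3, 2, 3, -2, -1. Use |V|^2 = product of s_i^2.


Each vector v_i has |v_i|^2 = s_i^2
Squared scales: 3^2 = 9, 2^2 = 4, 3^2 = 9, (-2)^2 = 4, (-1)^2 = 1
|V|^2 = 9 * 4 * 9 * 4 * 1
= 1296


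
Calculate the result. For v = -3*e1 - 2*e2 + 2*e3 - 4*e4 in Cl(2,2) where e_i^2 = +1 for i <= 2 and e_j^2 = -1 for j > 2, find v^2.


v^2 = sum of c_i^2 * e_i^2
Positive signature terms (e_i^2 = +1): (-3)^2 + (-2)^2 = 13
Negative signature terms (e_j^2 = -1): 2^2 + (-4)^2 = 20
v^2 = 13 - 20 = -7


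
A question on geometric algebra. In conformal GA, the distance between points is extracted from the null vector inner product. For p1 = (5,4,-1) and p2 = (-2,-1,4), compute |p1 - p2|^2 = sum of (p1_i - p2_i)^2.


p1 - p2 = (7, 5, -5)
|p1 - p2|^2 = 7^2 + 5^2 + (-5)^2
= 49 + 25 + 25
= 99


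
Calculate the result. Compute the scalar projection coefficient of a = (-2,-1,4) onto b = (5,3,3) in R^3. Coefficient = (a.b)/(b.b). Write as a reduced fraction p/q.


Projection coefficient = (a . b) / (b . b)
a . b = (-2)*5 + (-1)*3 + 4*3
= -10 + (-3) + 12 = -1
b . b = 5^2 + 3^2 + 3^2
= 25 + 9 + 9 = 43
Coefficient = -1/43
In lowest terms: -1/43


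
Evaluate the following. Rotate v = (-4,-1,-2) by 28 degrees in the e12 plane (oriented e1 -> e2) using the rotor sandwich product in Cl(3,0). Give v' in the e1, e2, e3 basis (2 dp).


Rotor R = cos(14deg) - sin(14deg)*e12
Rotation angle theta = 2 * 14 = 28 degrees in the e12 plane (e1 -> e2).
The component perpendicular to the plane (e3) is invariant: v'_3 = v3 = -2.00
cos(28deg) = 0.8829, sin(28deg) = 0.4695
v'_1 = v1*cos(theta) - v2*sin(theta) = -4*0.8829 - (-1)*0.4695 = -3.06
v'_2 = v1*sin(theta) + v2*cos(theta) = -4*0.4695 + (-1)*0.8829 = -2.76
v' = -3.06*e1 - 2.76*e2 - 2.00*e3


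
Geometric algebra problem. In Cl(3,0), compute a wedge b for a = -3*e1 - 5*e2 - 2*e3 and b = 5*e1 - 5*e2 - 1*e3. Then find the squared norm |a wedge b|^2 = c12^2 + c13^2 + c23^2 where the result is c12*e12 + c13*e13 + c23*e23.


a wedge b = (a1*b2 - a2*b1)*e12 + (a1*b3 - a3*b1)*e13 + (a2*b3 - a3*b2)*e23
e12 coeff: (-3)*(-5) - (-5)*5 = 15 - (-25) = 40
e13 coeff: (-3)*(-1) - (-2)*5 = 3 - (-10) = 13
e23 coeff: (-5)*(-1) - (-2)*(-5) = 5 - 10 = -5
|a wedge b|^2 = 40^2 + 13^2 + (-5)^2
= 1600 + 169 + 25
= 1794


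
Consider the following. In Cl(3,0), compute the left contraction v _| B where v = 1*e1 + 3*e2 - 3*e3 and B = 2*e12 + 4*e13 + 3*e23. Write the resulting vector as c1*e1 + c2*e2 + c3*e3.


Left contraction v _| B = <vB>_1 (grade-1 part of the geometric product vB).
Using e1_|e12 = e2, e2_|e12 = -e1, e1_|e13 = e3, e3_|e13 = -e1, e2_|e23 = e3, e3_|e23 = -e2:
e1 coeff: -v2*b12 - v3*b13 = -(3)*(2) - (-3)*(4) = 6
e2 coeff: v1*b12 - v3*b23 = (1)*(2) - (-3)*(3) = 11
e3 coeff: v1*b13 + v2*b23 = (1)*(4) + (3)*(3) = 13
v _| B = 6*e1 + 11*e2 + 13*e3


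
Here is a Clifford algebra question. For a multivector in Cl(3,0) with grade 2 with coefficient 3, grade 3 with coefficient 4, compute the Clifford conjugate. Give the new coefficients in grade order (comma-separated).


Clifford conjugate sign for grade k: (-1)^(k(k+1)/2)
Grade 2: (-1)^(2*3/2) = (-1)^3 = -1, coeff 3 -> -3
Grade 3: (-1)^(3*4/2) = (-1)^6 = 1, coeff 4 -> 4
Conjugated coefficients: -3, 4


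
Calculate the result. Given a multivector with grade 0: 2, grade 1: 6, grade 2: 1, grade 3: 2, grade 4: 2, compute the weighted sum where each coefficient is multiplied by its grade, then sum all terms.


Grade-weighted sum = sum of grade_k * coefficient_k
0*2 = 0
1*6 = 6
2*1 = 2
3*2 = 6
4*2 = 8
Total = 0 + 6 + 2 + 6 + 8 = 22


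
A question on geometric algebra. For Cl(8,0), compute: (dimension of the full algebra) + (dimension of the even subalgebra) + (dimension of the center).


n = 8 + 0 = 8
Total dim = 2^8 = 256
Even subalgebra dim = 2^7 = 128
n is even, so center dim = 1
Sum = 256 + 128 + 1 = 385


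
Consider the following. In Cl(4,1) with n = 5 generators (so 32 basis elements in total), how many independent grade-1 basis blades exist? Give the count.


Number of grade-k basis blades in Cl(p,q) with n = p + q is C(n, k).
n = 4 + 1 = 5
C(5, 1) = 5! / (1! * 4!)
= 120 / (1 * 24)
= 5


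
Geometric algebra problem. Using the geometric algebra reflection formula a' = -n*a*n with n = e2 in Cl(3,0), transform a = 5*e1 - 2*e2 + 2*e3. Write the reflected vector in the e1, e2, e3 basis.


Reflection formula: a' = -n*a*n, with n = e2 (unit vector, n^2 = 1).
For reflection through hyperplane perp to e2:
The component along e2 flips sign, others stay.
a = (5, -2, 2)
a' = (5, 2, 2)
a' = 5*e1 + 2*e2 + 2*e3


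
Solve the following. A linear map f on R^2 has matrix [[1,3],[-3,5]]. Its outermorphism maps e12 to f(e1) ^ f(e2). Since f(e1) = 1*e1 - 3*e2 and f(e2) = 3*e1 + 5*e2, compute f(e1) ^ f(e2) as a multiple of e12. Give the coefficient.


The outermorphism of a linear map f sends e1^e2 to f(e1)^f(e2).
f(e1) = 1*e1 - 3*e2
f(e2) = 3*e1 + 5*e2
f(e1) ^ f(e2) = (1*e1 - 3*e2) ^ (3*e1 + 5*e2)
= 1*5*e12 + (-3)*3*e21
= (5 - (-9))*e12
= 14*e12
Coefficient = 14


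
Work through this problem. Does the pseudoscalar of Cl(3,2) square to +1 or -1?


The pseudoscalar I = e1...e_n (product of all n generators) of Cl(p,q) satisfies I^2 = (-1)^(q + n(n-1)/2).
p = 3, q = 2, n = p + q = 5
n(n-1)/2 = 5 * 4 / 2 = 10
Exponent = q + n(n-1)/2 = 2 + 10 = 12
I^2 = (-1)^12 = +1


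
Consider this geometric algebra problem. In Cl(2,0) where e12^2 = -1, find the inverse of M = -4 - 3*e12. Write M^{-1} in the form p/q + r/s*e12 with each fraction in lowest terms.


M = -4 - 3*e12, where e12^2 = -1.
Since M commutes with its reverse ~M = a - b*e12, M * ~M = a^2 - b^2*e12^2 = a^2 + b^2.
So M^{-1} = ~M / (a^2 + b^2) = (a - b*e12)/(a^2 + b^2).
a^2 + b^2 = 16 + 9 = 25
Scalar part = -4/25 = -4/25
Bivector coeff = 3/25 = 3/25
M^{-1} = -4/25 + 3/25*e12


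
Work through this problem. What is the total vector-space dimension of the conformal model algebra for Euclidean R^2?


The conformal model of R^2 uses Cl(3,1): the 2 Euclidean generators plus two extra orthogonal generators e+ (e+^2 = +1) and e- (e-^2 = -1), from which the null vectors e0, einf are built.
Number of generators m = 2 + 2 = 4.
dim Cl(p,q) = 2^m = 2^4 = 16


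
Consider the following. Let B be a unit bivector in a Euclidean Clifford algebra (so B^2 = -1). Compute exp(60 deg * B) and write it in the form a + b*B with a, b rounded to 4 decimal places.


For a unit bivector B with B^2 = -1, the exponential series gives
e^(theta*B) = cos(theta) + sin(theta)*B (the GA analogue of Euler's formula).
theta = 60 degrees = 1.047198 rad
cos(60 deg) = 0.5000
sin(60 deg) = 0.8660
exp(theta*B) = 0.5000 + 0.8660*B


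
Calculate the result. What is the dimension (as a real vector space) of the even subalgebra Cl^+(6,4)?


Even subalgebra dimension = 2^(n-1)
n = 6 + 4 = 10
2^(10 - 1) = 2^9 = 512
Verification: sum of C(10,k) for even k = 1 + 45 + 210 + 210 + 45 + 1 = 512
Result = 512


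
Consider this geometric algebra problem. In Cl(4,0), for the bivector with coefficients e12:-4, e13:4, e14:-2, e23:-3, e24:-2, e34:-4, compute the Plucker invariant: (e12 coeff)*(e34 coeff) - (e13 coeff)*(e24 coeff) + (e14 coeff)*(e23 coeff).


Plucker relation: af - be + cd
a*f = (-4)*(-4) = 16
b*e = 4*(-2) = -8
c*d = (-2)*(-3) = 6
af - be + cd = 16 - (-8) + 6
= 30


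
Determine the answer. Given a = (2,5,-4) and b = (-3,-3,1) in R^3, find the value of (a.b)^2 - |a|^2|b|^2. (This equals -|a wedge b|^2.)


a . b = 2*(-3) + 5*(-3) + (-4)*1
= -6 + (-15) + (-4) = -25
|a|^2 = 2^2 + 5^2 + (-4)^2 = 45
|b|^2 = (-3)^2 + (-3)^2 + 1^2 = 19
(a.b)^2 = (-25)^2 = 625
|a|^2 * |b|^2 = 45 * 19 = 855
Result = 625 - 855 = -230


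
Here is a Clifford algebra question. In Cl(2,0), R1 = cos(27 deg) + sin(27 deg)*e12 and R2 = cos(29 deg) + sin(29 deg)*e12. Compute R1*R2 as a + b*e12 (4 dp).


Same-plane rotors commute and their half-angles add:
R1*R2 = cos(a1 + a2) + sin(a1 + a2)*e12.
a1 + a2 = 27 + 29 = 56 deg
cos(56 deg) = 0.5592
sin(56 deg) = 0.8290
R1*R2 = 0.5592 + 0.8290*e12


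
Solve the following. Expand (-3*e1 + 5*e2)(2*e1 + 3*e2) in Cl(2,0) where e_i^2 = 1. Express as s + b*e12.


Expand: (-3*e1 + 5*e2)(2*e1 + 3*e2)
= (-3)*2*e1e1 + (-3)*3*e1e2 + 5*2*e2e1 + 5*3*e2e2
Using e1^2 = e2^2 = 1, e2e1 = -e1e2:
Scalar part s = (-3)*2 + 5*3 = -6 + 15 = 9
Bivector part b = (-3)*3 - 5*2 = -9 - 10 = -19
uv = 9 - 19*e12


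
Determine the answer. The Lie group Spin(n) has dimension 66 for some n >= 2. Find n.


dim Spin(n) = dim so(n) = n(n-1)/2.
Solve n(n-1)/2 = 66, i.e. n^2 - n - 132 = 0.
Discriminant = 1 + 8*66 = 529
n = (1 + sqrt(529))/2 = (1 + 23)/2 = 12


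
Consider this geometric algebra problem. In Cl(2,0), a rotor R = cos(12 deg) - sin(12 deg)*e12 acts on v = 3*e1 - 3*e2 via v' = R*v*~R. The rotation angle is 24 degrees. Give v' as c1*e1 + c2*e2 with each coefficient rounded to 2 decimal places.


Rotor R = cos(12deg) - sin(12deg)*e12
Rotation angle theta = 2 * 12 = 24 degrees
v' = R*v*~R rotates v by theta.
cos(24deg) = 0.9135, sin(24deg) = 0.4067
v'_1 = 3*cos(24deg) - (-3)*sin(24deg)
= 3*0.9135 - (-3)*0.4067
= 3.96
v'_2 = 3*sin(24deg) + (-3)*cos(24deg)
= 3*0.4067 + (-3)*0.9135
= -1.52
v' = 3.96*e1 - 1.52*e2


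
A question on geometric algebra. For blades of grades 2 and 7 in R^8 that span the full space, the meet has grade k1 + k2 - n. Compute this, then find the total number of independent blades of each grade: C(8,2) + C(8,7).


Meet grade = grade(A) + grade(B) - n
= 2 + 7 - 8 = 1
C(8,2) = 28
C(8,7) = 8
dim_A + dim_B = 28 + 8 = 36


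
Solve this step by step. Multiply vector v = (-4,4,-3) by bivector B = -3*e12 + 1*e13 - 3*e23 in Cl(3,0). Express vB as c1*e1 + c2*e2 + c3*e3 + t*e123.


vB has grade-1 (vector) and grade-3 (trivector) parts: vB = (v _| B) + (v ^ B).
Vector part <vB>_1:
  e1: -v2*b12 - v3*b13 = -(4)*(-3) - (-3)*(1) = 15
  e2: v1*b12 - v3*b23 = (-4)*(-3) - (-3)*(-3) = 3
  e3: v1*b13 + v2*b23 = (-4)*(1) + (4)*(-3) = -16
Trivector part <vB>_3:
  e123: v1*b23 - v2*b13 + v3*b12 = (-4)*(-3) - (4)*(1) + (-3)*(-3) = 17
vB = 15*e1 + 3*e2 - 16*e3 + 17*e123


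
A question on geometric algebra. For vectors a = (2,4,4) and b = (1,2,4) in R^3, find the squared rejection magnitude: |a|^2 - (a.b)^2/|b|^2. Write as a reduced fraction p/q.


|a|^2 = 2^2 + 4^2 + 4^2 = 36
|b|^2 = 1^2 + 2^2 + 4^2 = 21
a . b = 2*1 + 4*2 + 4*4 = 26
(a.b)^2 = 26^2 = 676
|rej|^2 = 36 - 676/21
= (756 - 676)/21
= 80/21
In lowest terms: 80/21


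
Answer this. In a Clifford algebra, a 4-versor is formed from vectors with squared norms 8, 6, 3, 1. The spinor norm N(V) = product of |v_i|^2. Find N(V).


Spinor norm N(V) = |v1|^2 * |v2|^2 * ... * |v4|^2
= 8 * 6 * 3 * 1
Running product: 8, 48, 144, 144
N(V) = 144


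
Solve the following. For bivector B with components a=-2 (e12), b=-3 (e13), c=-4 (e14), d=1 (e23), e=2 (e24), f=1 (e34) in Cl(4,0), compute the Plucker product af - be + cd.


Plucker relation: af - be + cd
a*f = (-2)*1 = -2
b*e = (-3)*2 = -6
c*d = (-4)*1 = -4
af - be + cd = -2 - (-6) + (-4)
= 0


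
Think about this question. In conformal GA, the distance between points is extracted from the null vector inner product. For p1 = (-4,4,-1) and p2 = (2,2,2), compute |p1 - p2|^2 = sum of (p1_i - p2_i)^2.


p1 - p2 = (-6, 2, -3)
|p1 - p2|^2 = (-6)^2 + 2^2 + (-3)^2
= 36 + 4 + 9
= 49


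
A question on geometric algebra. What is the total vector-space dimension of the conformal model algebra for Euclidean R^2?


The conformal model of R^2 uses Cl(3,1): the 2 Euclidean generators plus two extra orthogonal generators e+ (e+^2 = +1) and e- (e-^2 = -1), from which the null vectors e0, einf are built.
Number of generators m = 2 + 2 = 4.
dim Cl(p,q) = 2^m = 2^4 = 16


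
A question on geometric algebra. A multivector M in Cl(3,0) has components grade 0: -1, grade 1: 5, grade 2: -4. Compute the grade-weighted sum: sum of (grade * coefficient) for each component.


Grade-weighted sum = sum of grade_k * coefficient_k
0*(-1) = 0
1*5 = 5
2*(-4) = -8
Total = 0 + 5 + (-8) = -3


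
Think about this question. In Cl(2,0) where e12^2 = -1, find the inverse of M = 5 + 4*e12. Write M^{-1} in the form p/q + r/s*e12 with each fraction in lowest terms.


M = 5 + 4*e12, where e12^2 = -1.
Since M commutes with its reverse ~M = a - b*e12, M * ~M = a^2 - b^2*e12^2 = a^2 + b^2.
So M^{-1} = ~M / (a^2 + b^2) = (a - b*e12)/(a^2 + b^2).
a^2 + b^2 = 25 + 16 = 41
Scalar part = 5/41 = 5/41
Bivector coeff = -4/41 = -4/41
M^{-1} = 5/41 - 4/41*e12


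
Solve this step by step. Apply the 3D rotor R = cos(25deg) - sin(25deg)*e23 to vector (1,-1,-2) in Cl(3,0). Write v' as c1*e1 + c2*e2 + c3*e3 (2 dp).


Rotor R = cos(25deg) - sin(25deg)*e23
Rotation angle theta = 2 * 25 = 50 degrees in the e23 plane (e2 -> e3).
The component perpendicular to the plane (e1) is invariant: v'_1 = v1 = 1.00
cos(50deg) = 0.6428, sin(50deg) = 0.7660
v'_2 = v2*cos(theta) - v3*sin(theta) = -1*0.6428 - (-2)*0.7660 = 0.89
v'_3 = v2*sin(theta) + v3*cos(theta) = -1*0.7660 + (-2)*0.6428 = -2.05
v' = 1.00*e1 + 0.89*e2 - 2.05*e3


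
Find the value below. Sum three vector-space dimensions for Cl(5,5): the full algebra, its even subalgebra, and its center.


n = 5 + 5 = 10
Total dim = 2^10 = 1024
Even subalgebra dim = 2^9 = 512
n is even, so center dim = 1
Sum = 1024 + 512 + 1 = 1537


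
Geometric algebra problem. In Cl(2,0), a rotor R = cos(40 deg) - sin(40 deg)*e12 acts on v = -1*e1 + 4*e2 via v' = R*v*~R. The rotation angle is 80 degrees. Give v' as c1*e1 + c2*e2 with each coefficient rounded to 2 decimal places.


Rotor R = cos(40deg) - sin(40deg)*e12
Rotation angle theta = 2 * 40 = 80 degrees
v' = R*v*~R rotates v by theta.
cos(80deg) = 0.1736, sin(80deg) = 0.9848
v'_1 = -1*cos(80deg) - 4*sin(80deg)
= -1*0.1736 - 4*0.9848
= -4.11
v'_2 = -1*sin(80deg) + 4*cos(80deg)
= -1*0.9848 + 4*0.1736
= -0.29
v' = -4.11*e1 - 0.29*e2


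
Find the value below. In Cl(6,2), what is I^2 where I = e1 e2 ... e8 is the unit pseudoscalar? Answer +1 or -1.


The pseudoscalar I = e1...e_n (product of all n generators) of Cl(p,q) satisfies I^2 = (-1)^(q + n(n-1)/2).
p = 6, q = 2, n = p + q = 8
n(n-1)/2 = 8 * 7 / 2 = 28
Exponent = q + n(n-1)/2 = 2 + 28 = 30
I^2 = (-1)^30 = +1
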